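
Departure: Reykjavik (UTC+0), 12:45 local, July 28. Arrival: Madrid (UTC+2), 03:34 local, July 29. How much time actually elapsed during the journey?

12 hours 49 minutes

Departure is already UTC: 12:45 on Jul 28.
Arrival in UTC: 03:34 − 2:00 = 01:34 on Jul 29.
Elapsed = 01:34 − 12:45 (+1 day) = 12 hours 49 minutes.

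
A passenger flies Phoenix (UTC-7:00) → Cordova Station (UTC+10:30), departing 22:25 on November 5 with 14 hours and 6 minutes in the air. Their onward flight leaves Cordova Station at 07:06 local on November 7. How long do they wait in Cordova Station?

Convert departure to UTC: 22:25 + 7:00 = 05:25 UTC on Nov 6.
Add 14 hours 6 minutes flight time → 19:31 UTC.
Cordova Station is UTC+10:30, so local arrival = 19:31 + 10:30 = 06:01 on Nov 7.
Layover = 07:06 − 06:01 = 1 hour 5 minutes.

1 hour 5 minutes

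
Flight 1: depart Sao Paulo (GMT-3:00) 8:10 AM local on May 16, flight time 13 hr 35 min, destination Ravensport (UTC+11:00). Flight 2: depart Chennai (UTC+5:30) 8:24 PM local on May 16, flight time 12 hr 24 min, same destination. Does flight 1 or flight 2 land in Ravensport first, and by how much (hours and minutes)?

Flight 1 in UTC: 8:10 AM + 3:00 = 11:10 AM on May 16.
+13 hours 35 minutes → arrive 12:45 AM UTC on May 17.
Flight 2 in UTC: 8:24 PM − 5:30 = 2:54 PM on May 16.
+12 hours and 24 minutes → arrive 3:18 AM UTC on May 17.
Flight 1 lands earlier by 2 hours 33 minutes.

the first, by 2 hours 33 minutes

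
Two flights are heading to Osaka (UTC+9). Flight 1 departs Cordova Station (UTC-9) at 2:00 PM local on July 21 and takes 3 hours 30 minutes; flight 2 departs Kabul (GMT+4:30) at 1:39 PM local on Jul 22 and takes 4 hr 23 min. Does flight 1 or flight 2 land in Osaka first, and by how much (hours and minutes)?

Flight 1 in UTC: 2:00 PM + 9:00 = 11:00 PM on Jul 21.
+3 hours and 30 minutes → arrive 2:30 AM UTC on Jul 22.
Flight 2 in UTC: 1:39 PM − 4:30 = 9:09 AM on Jul 22.
+4 hours 23 minutes → arrive 1:32 PM UTC on Jul 22.
Flight 1 lands earlier by 11 hours 2 minutes.

the first, by 11 hours 2 minutes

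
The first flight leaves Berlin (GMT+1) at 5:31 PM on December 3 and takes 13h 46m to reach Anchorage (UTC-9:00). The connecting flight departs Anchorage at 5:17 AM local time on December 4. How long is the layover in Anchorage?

8 hours

Convert departure to UTC: 5:31 PM − 1:00 = 4:31 PM UTC on Dec 3.
Add 13 hours and 46 minutes flight time → 6:17 AM UTC (Dec 4).
Anchorage is UTC−9:00, so local arrival = 6:17 AM − 9:00 = 9:17 PM on Dec 3.
Layover = 5:17 AM − 9:17 PM (+1 day) = 8 hours.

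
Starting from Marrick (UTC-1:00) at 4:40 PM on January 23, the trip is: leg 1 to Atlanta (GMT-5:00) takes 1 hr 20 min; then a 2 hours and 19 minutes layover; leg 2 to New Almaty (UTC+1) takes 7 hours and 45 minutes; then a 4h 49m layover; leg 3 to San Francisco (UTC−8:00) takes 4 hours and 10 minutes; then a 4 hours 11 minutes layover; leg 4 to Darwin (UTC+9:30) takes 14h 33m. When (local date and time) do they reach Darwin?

Convert departure to UTC: 4:40 PM + 1:00 = 5:40 PM UTC on Jan 23.
Add 1 hour 20 minutes leg 1 → 7:00 PM UTC.
Add 2 hours 19 minutes layover in Atlanta → 9:19 PM UTC.
Add 7 hours 45 minutes leg 2 → 5:04 AM UTC (Jan 24).
Add 4 hours 49 minutes layover in New Almaty → 9:53 AM UTC.
Add 4 hours and 10 minutes leg 3 → 2:03 PM UTC.
Add 4 hours and 11 minutes layover in San Francisco → 6:14 PM UTC.
Add 14 hours and 33 minutes leg 4 → 8:47 AM UTC (Jan 25).
Darwin is UTC+9:30, so local arrival = 8:47 AM + 9:30 = 6:17 PM on Jan 25.

6:17 PM on January 25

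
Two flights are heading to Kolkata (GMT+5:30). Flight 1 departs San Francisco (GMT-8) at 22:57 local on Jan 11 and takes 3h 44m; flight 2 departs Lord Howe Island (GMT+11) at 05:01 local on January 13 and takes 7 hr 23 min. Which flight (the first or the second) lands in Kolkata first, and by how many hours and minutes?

the first, by 14 hours 43 minutes

Flight 1 in UTC: 22:57 + 8:00 = 06:57 on Jan 12.
+3 hours and 44 minutes → arrive 10:41 UTC on Jan 12.
Flight 2 in UTC: 05:01 − 11:00 = 18:01 on Jan 12.
+7 hours 23 minutes → arrive 01:24 UTC on Jan 13.
Flight 1 lands earlier by 14 hours 43 minutes.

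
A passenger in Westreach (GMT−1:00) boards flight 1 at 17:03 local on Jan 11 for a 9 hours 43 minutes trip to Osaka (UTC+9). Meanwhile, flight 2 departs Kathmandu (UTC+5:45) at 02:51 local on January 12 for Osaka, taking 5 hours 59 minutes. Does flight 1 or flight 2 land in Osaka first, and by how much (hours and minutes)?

Flight 1 in UTC: 17:03 + 1:00 = 18:03 on Jan 11.
+9 hours 43 minutes → arrive 03:46 UTC on Jan 12.
Flight 2 in UTC: 02:51 − 5:45 = 21:06 on Jan 11.
+5 hours 59 minutes → arrive 03:05 UTC on Jan 12.
Flight 2 lands earlier by 41 minutes.

the second, by 41 minutes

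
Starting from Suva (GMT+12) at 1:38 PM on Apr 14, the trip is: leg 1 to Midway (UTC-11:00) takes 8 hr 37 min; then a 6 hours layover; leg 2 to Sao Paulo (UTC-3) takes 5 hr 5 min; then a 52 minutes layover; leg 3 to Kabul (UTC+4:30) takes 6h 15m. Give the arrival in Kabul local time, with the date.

8:57 AM on April 15

Convert departure to UTC: 1:38 PM − 12:00 = 1:38 AM UTC on Apr 14.
Add 8 hours and 37 minutes leg 1 → 10:15 AM UTC.
Add 6 hours layover in Midway → 4:15 PM UTC.
Add 5 hours 5 minutes leg 2 → 9:20 PM UTC.
Add 52 minutes layover in Sao Paulo → 10:12 PM UTC.
Add 6 hours and 15 minutes leg 3 → 4:27 AM UTC (Apr 15).
Kabul is UTC+4:30, so local arrival = 4:27 AM + 4:30 = 8:57 AM on Apr 15.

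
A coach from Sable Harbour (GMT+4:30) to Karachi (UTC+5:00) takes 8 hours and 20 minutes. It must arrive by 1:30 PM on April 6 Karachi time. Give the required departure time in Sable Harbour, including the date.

Target arrival in UTC: 1:30 PM − 5:00 = 8:30 AM on Apr 6.
Subtract 8 hours 20 minutes → departure 12:10 AM UTC on Apr 6.
Sable Harbour is UTC+4:30: 12:10 AM + 4:30 = 4:40 AM on Apr 6.

4:40 AM on April 6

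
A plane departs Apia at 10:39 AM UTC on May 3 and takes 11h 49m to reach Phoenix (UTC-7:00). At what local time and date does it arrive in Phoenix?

Departure is given in UTC: 10:39 AM on May 3.
Add 11 hours 49 minutes → 10:28 PM UTC.
Phoenix is UTC−7:00: 10:28 PM − 7:00 = 3:28 PM on May 3.

3:28 PM on May 3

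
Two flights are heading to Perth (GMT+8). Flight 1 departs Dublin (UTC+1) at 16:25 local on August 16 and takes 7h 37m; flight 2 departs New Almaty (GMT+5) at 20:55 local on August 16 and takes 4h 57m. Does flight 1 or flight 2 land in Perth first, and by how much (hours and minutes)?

the second, by 2 hours 10 minutes

Flight 1 in UTC: 16:25 − 1:00 = 15:25 on Aug 16.
+7 hours and 37 minutes → arrive 23:02 UTC on Aug 16.
Flight 2 in UTC: 20:55 − 5:00 = 15:55 on Aug 16.
+4 hours 57 minutes → arrive 20:52 UTC on Aug 16.
Flight 2 lands earlier by 2 hours 10 minutes.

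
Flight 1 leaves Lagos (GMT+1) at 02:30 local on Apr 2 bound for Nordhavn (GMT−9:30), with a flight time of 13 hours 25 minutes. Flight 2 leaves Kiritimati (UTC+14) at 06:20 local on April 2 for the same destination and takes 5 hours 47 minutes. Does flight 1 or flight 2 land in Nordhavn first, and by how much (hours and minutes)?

the second, by 16 hours 48 minutes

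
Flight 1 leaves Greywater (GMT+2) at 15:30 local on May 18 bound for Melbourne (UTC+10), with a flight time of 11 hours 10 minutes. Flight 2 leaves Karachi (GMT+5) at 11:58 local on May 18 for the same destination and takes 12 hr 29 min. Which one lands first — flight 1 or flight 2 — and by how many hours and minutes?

the second, by 5 hours 13 minutes

Flight 1 in UTC: 15:30 − 2:00 = 13:30 on May 18.
+11 hours 10 minutes → arrive 00:40 UTC on May 19.
Flight 2 in UTC: 11:58 − 5:00 = 06:58 on May 18.
+12 hours 29 minutes → arrive 19:27 UTC on May 18.
Flight 2 lands earlier by 5 hours 13 minutes.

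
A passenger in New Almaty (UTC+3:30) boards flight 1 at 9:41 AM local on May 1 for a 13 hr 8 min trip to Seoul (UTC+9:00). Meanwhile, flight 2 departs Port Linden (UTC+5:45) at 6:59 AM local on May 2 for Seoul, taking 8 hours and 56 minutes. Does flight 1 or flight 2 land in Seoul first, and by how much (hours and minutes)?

the first, by 14 hours 51 minutes

Flight 1 in UTC: 9:41 AM − 3:30 = 6:11 AM on May 1.
+13 hours 8 minutes → arrive 7:19 PM UTC on May 1.
Flight 2 in UTC: 6:59 AM − 5:45 = 1:14 AM on May 2.
+8 hours 56 minutes → arrive 10:10 AM UTC on May 2.
Flight 1 lands earlier by 14 hours 51 minutes.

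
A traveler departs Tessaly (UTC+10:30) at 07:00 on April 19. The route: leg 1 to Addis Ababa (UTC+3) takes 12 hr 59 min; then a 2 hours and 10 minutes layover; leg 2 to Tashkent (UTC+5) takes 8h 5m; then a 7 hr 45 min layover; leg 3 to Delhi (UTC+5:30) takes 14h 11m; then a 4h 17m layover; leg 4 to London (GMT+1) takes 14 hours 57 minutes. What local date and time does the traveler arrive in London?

Convert departure to UTC: 07:00 − 10:30 = 20:30 UTC on Apr 18.
Add 12 hours and 59 minutes leg 1 → 09:29 UTC (Apr 19).
Add 2 hours and 10 minutes layover in Addis Ababa → 11:39 UTC.
Add 8 hours and 5 minutes leg 2 → 19:44 UTC.
Add 7 hours 45 minutes layover in Tashkent → 03:29 UTC (Apr 20).
Add 14 hours and 11 minutes leg 3 → 17:40 UTC.
Add 4 hours 17 minutes layover in Delhi → 21:57 UTC.
Add 14 hours and 57 minutes leg 4 → 12:54 UTC (Apr 21).
London is UTC+1:00, so local arrival = 12:54 + 1:00 = 13:54 on Apr 21.

13:54 on Apr 21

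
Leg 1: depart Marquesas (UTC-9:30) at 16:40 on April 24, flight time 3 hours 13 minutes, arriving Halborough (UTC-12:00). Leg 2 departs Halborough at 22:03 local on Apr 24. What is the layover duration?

4 hours 40 minutes

Convert departure to UTC: 16:40 + 9:30 = 02:10 UTC on Apr 25.
Add 3 hours 13 minutes flight time → 05:23 UTC.
Halborough is UTC−12:00, so local arrival = 05:23 − 12:00 = 17:23 on Apr 24.
Layover = 22:03 − 17:23 = 4 hours 40 minutes.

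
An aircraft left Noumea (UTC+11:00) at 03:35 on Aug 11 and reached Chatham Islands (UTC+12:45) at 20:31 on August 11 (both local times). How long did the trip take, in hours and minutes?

Departure in UTC: 03:35 − 11:00 = 16:35 on Aug 10.
Arrival in UTC: 20:31 − 12:45 = 07:46 on Aug 11.
Elapsed = 07:46 − 16:35 (+1 day) = 15 hours 11 minutes.

15 hours 11 minutes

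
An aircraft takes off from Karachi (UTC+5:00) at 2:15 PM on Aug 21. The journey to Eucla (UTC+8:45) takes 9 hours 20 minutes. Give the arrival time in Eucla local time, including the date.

Convert departure to UTC: 2:15 PM − 5:00 = 9:15 AM UTC on Aug 21.
Add 9 hours 20 minutes travel time → 6:35 PM UTC.
Eucla is UTC+8:45, so local arrival = 6:35 PM + 8:45 = 3:20 AM on Aug 22.

3:20 AM on August 22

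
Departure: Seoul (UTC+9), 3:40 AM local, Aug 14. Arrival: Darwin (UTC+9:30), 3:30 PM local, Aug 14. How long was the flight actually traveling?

Departure in UTC: 3:40 AM − 9:00 = 6:40 PM on Aug 13.
Arrival in UTC: 3:30 PM − 9:30 = 6:00 AM on Aug 14.
Elapsed = 6:00 AM − 6:40 PM (+1 day) = 11 hours 20 minutes.

11 hours 20 minutes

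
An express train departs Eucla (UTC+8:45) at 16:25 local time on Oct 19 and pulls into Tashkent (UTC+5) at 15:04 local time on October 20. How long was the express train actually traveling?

26 hours 24 minutes

Departure in UTC: 16:25 − 8:45 = 07:40 on Oct 19.
Arrival in UTC: 15:04 − 5:00 = 10:04 on Oct 20.
Elapsed = 10:04 − 07:40 (+1 day) = 26 hours 24 minutes.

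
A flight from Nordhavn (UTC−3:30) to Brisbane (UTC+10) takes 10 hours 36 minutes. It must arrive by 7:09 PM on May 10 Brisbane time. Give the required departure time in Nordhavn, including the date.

7:03 PM on May 9

Target arrival in UTC: 7:09 PM − 10:00 = 9:09 AM on May 10.
Subtract 10 hours 36 minutes → departure 10:33 PM UTC on May 9.
Nordhavn is UTC−3:30: 10:33 PM − 3:30 = 7:03 PM on May 9.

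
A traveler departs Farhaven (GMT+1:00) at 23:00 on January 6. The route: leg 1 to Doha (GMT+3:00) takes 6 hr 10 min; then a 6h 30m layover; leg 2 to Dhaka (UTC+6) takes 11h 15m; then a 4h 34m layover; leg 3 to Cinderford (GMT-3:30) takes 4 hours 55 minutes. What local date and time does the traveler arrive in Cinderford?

03:54 on Jan 8

Convert departure to UTC: 23:00 − 1:00 = 22:00 UTC on Jan 6.
Add 6 hours 10 minutes leg 1 → 04:10 UTC (Jan 7).
Add 6 hours and 30 minutes layover in Doha → 10:40 UTC.
Add 11 hours 15 minutes leg 2 → 21:55 UTC.
Add 4 hours 34 minutes layover in Dhaka → 02:29 UTC (Jan 8).
Add 4 hours and 55 minutes leg 3 → 07:24 UTC.
Cinderford is UTC−3:30, so local arrival = 07:24 − 3:30 = 03:54 on Jan 8.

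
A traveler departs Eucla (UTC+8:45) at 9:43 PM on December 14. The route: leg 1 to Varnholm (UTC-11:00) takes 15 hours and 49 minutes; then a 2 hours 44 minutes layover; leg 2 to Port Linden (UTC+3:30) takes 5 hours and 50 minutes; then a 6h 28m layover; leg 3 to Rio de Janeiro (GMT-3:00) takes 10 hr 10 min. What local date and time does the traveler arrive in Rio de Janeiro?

2:59 AM on December 16

Convert departure to UTC: 9:43 PM − 8:45 = 12:58 PM UTC on Dec 14.
Add 15 hours 49 minutes leg 1 → 4:47 AM UTC (Dec 15).
Add 2 hours 44 minutes layover in Varnholm → 7:31 AM UTC.
Add 5 hours and 50 minutes leg 2 → 1:21 PM UTC.
Add 6 hours 28 minutes layover in Port Linden → 7:49 PM UTC.
Add 10 hours 10 minutes leg 3 → 5:59 AM UTC (Dec 16).
Rio de Janeiro is UTC−3:00, so local arrival = 5:59 AM − 3:00 = 2:59 AM on Dec 16.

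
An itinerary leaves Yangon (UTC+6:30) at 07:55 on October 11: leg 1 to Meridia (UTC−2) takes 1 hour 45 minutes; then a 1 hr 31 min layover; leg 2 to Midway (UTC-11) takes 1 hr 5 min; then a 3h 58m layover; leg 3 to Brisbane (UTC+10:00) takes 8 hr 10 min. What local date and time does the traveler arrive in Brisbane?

Convert departure to UTC: 07:55 − 6:30 = 01:25 UTC on Oct 11.
Add 1 hour and 45 minutes leg 1 → 03:10 UTC.
Add 1 hour 31 minutes layover in Meridia → 04:41 UTC.
Add 1 hour 5 minutes leg 2 → 05:46 UTC.
Add 3 hours and 58 minutes layover in Midway → 09:44 UTC.
Add 8 hours 10 minutes leg 3 → 17:54 UTC.
Brisbane is UTC+10:00, so local arrival = 17:54 + 10:00 = 03:54 on Oct 12.

03:54 on Oct 12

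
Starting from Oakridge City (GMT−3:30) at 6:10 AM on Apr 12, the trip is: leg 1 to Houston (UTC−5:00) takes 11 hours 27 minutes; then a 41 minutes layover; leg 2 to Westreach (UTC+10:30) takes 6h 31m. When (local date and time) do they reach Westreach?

Convert departure to UTC: 6:10 AM + 3:30 = 9:40 AM UTC on Apr 12.
Add 11 hours and 27 minutes leg 1 → 9:07 PM UTC.
Add 41 minutes layover in Houston → 9:48 PM UTC.
Add 6 hours 31 minutes leg 2 → 4:19 AM UTC (Apr 13).
Westreach is UTC+10:30, so local arrival = 4:19 AM + 10:30 = 2:49 PM on Apr 13.

2:49 PM on Apr 13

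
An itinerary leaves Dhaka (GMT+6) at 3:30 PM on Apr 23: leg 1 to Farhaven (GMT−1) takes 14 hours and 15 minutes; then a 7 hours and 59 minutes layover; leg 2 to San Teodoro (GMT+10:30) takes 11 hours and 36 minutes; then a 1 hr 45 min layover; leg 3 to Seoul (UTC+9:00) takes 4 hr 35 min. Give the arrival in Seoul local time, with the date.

10:40 AM on April 25

Convert departure to UTC: 3:30 PM − 6:00 = 9:30 AM UTC on Apr 23.
Add 14 hours 15 minutes leg 1 → 11:45 PM UTC.
Add 7 hours 59 minutes layover in Farhaven → 7:44 AM UTC (Apr 24).
Add 11 hours 36 minutes leg 2 → 7:20 PM UTC.
Add 1 hour 45 minutes layover in San Teodoro → 9:05 PM UTC.
Add 4 hours and 35 minutes leg 3 → 1:40 AM UTC (Apr 25).
Seoul is UTC+9:00, so local arrival = 1:40 AM + 9:00 = 10:40 AM on Apr 25.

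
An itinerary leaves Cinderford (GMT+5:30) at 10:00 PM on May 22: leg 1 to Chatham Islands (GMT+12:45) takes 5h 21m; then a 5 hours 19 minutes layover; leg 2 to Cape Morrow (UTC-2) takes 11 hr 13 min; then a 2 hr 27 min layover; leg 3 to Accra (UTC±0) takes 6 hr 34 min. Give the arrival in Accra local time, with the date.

11:24 PM on May 23

Convert departure to UTC: 10:00 PM − 5:30 = 4:30 PM UTC on May 22.
Add 5 hours 21 minutes leg 1 → 9:51 PM UTC.
Add 5 hours and 19 minutes layover in Chatham Islands → 3:10 AM UTC (May 23).
Add 11 hours 13 minutes leg 2 → 2:23 PM UTC.
Add 2 hours and 27 minutes layover in Cape Morrow → 4:50 PM UTC.
Add 6 hours and 34 minutes leg 3 → 11:24 PM UTC.
Accra is UTC+0, so local arrival is the same: 11:24 PM on May 23.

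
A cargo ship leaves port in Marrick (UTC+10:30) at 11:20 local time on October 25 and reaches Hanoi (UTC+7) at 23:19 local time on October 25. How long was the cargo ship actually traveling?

15 hours 29 minutes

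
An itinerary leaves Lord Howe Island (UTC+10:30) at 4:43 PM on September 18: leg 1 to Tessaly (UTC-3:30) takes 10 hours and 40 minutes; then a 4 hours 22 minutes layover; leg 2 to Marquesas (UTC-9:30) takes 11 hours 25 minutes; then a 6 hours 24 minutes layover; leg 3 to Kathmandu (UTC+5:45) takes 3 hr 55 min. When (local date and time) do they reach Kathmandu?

12:44 AM on September 20

Convert departure to UTC: 4:43 PM − 10:30 = 6:13 AM UTC on Sep 18.
Add 10 hours 40 minutes leg 1 → 4:53 PM UTC.
Add 4 hours 22 minutes layover in Tessaly → 9:15 PM UTC.
Add 11 hours and 25 minutes leg 2 → 8:40 AM UTC (Sep 19).
Add 6 hours 24 minutes layover in Marquesas → 3:04 PM UTC.
Add 3 hours 55 minutes leg 3 → 6:59 PM UTC.
Kathmandu is UTC+5:45, so local arrival = 6:59 PM + 5:45 = 12:44 AM on Sep 20.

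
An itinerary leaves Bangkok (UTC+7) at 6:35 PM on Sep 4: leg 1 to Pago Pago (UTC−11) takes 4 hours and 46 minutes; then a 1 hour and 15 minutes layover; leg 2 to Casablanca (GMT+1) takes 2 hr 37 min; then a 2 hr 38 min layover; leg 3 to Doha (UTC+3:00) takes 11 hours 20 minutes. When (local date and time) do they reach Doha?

1:11 PM on Sep 5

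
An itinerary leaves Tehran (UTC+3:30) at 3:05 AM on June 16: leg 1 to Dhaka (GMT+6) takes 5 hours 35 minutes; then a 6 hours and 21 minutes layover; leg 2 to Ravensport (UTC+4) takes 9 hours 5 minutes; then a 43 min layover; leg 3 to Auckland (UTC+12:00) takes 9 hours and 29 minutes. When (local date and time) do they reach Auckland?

6:48 PM on June 17

Convert departure to UTC: 3:05 AM − 3:30 = 11:35 PM UTC on Jun 15.
Add 5 hours 35 minutes leg 1 → 5:10 AM UTC (Jun 16).
Add 6 hours 21 minutes layover in Dhaka → 11:31 AM UTC.
Add 9 hours 5 minutes leg 2 → 8:36 PM UTC.
Add 43 minutes layover in Ravensport → 9:19 PM UTC.
Add 9 hours 29 minutes leg 3 → 6:48 AM UTC (Jun 17).
Auckland is UTC+12:00, so local arrival = 6:48 AM + 12:00 = 6:48 PM on Jun 17.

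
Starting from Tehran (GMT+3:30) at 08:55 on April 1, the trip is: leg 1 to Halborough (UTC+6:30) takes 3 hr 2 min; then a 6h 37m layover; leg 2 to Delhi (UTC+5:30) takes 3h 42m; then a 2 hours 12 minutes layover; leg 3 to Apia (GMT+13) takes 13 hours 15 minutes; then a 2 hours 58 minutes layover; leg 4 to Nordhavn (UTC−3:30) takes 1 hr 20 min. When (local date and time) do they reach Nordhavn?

Convert departure to UTC: 08:55 − 3:30 = 05:25 UTC on Apr 1.
Add 3 hours and 2 minutes leg 1 → 08:27 UTC.
Add 6 hours 37 minutes layover in Halborough → 15:04 UTC.
Add 3 hours 42 minutes leg 2 → 18:46 UTC.
Add 2 hours and 12 minutes layover in Delhi → 20:58 UTC.
Add 13 hours 15 minutes leg 3 → 10:13 UTC (Apr 2).
Add 2 hours 58 minutes layover in Apia → 13:11 UTC.
Add 1 hour 20 minutes leg 4 → 14:31 UTC.
Nordhavn is UTC−3:30, so local arrival = 14:31 − 3:30 = 11:01 on Apr 2.

11:01 on Apr 2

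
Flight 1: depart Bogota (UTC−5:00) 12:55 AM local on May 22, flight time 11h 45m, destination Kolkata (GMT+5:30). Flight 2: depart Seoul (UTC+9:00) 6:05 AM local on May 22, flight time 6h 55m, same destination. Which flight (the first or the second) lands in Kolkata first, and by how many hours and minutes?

the second, by 13 hours 40 minutes

Flight 1 in UTC: 12:55 AM + 5:00 = 5:55 AM on May 22.
+11 hours 45 minutes → arrive 5:40 PM UTC on May 22.
Flight 2 in UTC: 6:05 AM − 9:00 = 9:05 PM on May 21.
+6 hours and 55 minutes → arrive 4:00 AM UTC on May 22.
Flight 2 lands earlier by 13 hours 40 minutes.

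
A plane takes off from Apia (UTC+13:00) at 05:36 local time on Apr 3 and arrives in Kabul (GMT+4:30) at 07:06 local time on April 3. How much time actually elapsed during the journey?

10 hours

Departure in UTC: 05:36 − 13:00 = 16:36 on Apr 2.
Arrival in UTC: 07:06 − 4:30 = 02:36 on Apr 3.
Elapsed = 02:36 − 16:36 (+1 day) = 10 hours.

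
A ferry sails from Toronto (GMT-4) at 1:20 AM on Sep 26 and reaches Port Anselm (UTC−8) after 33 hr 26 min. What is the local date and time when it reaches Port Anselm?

6:46 AM on Sep 27

Port Anselm is 4:00 behind Toronto.
After 33 hours and 26 minutes it is 10:46 AM (Sep 27) in Toronto.
Shift by the zone difference: 10:46 AM − 4:00 = 6:46 AM on Sep 27 in Port Anselm.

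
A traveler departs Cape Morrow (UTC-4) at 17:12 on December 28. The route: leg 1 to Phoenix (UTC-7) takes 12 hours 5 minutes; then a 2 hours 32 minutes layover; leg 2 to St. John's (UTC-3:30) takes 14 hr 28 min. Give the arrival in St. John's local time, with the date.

22:47 on December 29

Convert departure to UTC: 17:12 + 4:00 = 21:12 UTC on Dec 28.
Add 12 hours 5 minutes leg 1 → 09:17 UTC (Dec 29).
Add 2 hours and 32 minutes layover in Phoenix → 11:49 UTC.
Add 14 hours and 28 minutes leg 2 → 02:17 UTC (Dec 30).
St. John's is UTC−3:30, so local arrival = 02:17 − 3:30 = 22:47 on Dec 29.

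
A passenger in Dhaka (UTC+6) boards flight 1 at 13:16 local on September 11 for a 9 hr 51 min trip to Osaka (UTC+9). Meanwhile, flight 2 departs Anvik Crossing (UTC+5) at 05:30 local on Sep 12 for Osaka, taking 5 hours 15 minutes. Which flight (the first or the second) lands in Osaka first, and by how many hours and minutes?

the first, by 12 hours 38 minutes

Flight 1 in UTC: 13:16 − 6:00 = 07:16 on Sep 11.
+9 hours and 51 minutes → arrive 17:07 UTC on Sep 11.
Flight 2 in UTC: 05:30 − 5:00 = 00:30 on Sep 12.
+5 hours 15 minutes → arrive 05:45 UTC on Sep 12.
Flight 1 lands earlier by 12 hours 38 minutes.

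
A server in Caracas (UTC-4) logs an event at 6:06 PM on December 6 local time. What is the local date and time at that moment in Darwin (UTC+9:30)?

In UTC: 6:06 PM + 4:00 = 10:06 PM on Dec 6.
Darwin is UTC+9:30: 10:06 PM + 9:30 = 7:36 AM on Dec 7.

7:36 AM on December 7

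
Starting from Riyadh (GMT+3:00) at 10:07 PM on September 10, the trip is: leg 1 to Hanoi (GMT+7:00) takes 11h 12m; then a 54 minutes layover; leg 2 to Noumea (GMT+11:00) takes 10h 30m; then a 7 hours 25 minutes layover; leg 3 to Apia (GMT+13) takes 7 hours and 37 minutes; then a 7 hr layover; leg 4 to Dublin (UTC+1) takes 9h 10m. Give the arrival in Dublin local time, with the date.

Convert departure to UTC: 10:07 PM − 3:00 = 7:07 PM UTC on Sep 10.
Add 11 hours and 12 minutes leg 1 → 6:19 AM UTC (Sep 11).
Add 54 minutes layover in Hanoi → 7:13 AM UTC.
Add 10 hours 30 minutes leg 2 → 5:43 PM UTC.
Add 7 hours and 25 minutes layover in Noumea → 1:08 AM UTC (Sep 12).
Add 7 hours 37 minutes leg 3 → 8:45 AM UTC.
Add 7 hours layover in Apia → 3:45 PM UTC.
Add 9 hours and 10 minutes leg 4 → 12:55 AM UTC (Sep 13).
Dublin is UTC+1:00, so local arrival = 12:55 AM + 1:00 = 1:55 AM on Sep 13.

1:55 AM on Sep 13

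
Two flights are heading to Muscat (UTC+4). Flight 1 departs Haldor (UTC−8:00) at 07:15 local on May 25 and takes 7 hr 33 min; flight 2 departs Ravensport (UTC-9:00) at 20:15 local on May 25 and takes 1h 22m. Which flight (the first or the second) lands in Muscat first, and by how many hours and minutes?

Flight 1 in UTC: 07:15 + 8:00 = 15:15 on May 25.
+7 hours and 33 minutes → arrive 22:48 UTC on May 25.
Flight 2 in UTC: 20:15 + 9:00 = 05:15 on May 26.
+1 hour 22 minutes → arrive 06:37 UTC on May 26.
Flight 1 lands earlier by 7 hours 49 minutes.

the first, by 7 hours 49 minutes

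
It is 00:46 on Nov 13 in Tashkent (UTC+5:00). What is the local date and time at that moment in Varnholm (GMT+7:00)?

In UTC: 00:46 − 5:00 = 19:46 on Nov 12.
Varnholm is UTC+7:00: 19:46 + 7:00 = 02:46 on Nov 13.

02:46 on November 13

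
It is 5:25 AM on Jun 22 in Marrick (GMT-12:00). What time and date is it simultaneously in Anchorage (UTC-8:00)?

9:25 AM on June 22

Anchorage is 4:00 ahead of Marrick.
Shift by the zone difference: 5:25 AM + 4:00 = 9:25 AM on Jun 22 in Anchorage.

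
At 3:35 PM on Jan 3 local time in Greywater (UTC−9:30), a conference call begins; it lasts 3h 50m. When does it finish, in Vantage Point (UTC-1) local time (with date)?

3:55 AM on January 4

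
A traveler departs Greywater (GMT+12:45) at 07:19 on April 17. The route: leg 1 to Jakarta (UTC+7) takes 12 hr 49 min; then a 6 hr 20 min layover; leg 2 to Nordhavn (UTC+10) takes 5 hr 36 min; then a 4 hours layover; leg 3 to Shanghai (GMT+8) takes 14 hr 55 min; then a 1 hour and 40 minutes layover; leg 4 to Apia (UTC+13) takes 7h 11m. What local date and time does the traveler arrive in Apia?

Convert departure to UTC: 07:19 − 12:45 = 18:34 UTC on Apr 16.
Add 12 hours and 49 minutes leg 1 → 07:23 UTC (Apr 17).
Add 6 hours 20 minutes layover in Jakarta → 13:43 UTC.
Add 5 hours 36 minutes leg 2 → 19:19 UTC.
Add 4 hours layover in Nordhavn → 23:19 UTC.
Add 14 hours and 55 minutes leg 3 → 14:14 UTC (Apr 18).
Add 1 hour 40 minutes layover in Shanghai → 15:54 UTC.
Add 7 hours and 11 minutes leg 4 → 23:05 UTC.
Apia is UTC+13:00, so local arrival = 23:05 + 13:00 = 12:05 on Apr 19.

12:05 on April 19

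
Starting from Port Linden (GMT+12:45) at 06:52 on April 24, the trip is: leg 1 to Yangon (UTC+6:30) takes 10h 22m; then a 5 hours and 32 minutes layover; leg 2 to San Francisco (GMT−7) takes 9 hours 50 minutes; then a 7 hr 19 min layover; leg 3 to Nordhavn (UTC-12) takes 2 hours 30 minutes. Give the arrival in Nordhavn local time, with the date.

17:40 on Apr 24

Convert departure to UTC: 06:52 − 12:45 = 18:07 UTC on Apr 23.
Add 10 hours 22 minutes leg 1 → 04:29 UTC (Apr 24).
Add 5 hours 32 minutes layover in Yangon → 10:01 UTC.
Add 9 hours 50 minutes leg 2 → 19:51 UTC.
Add 7 hours 19 minutes layover in San Francisco → 03:10 UTC (Apr 25).
Add 2 hours 30 minutes leg 3 → 05:40 UTC.
Nordhavn is UTC−12:00, so local arrival = 05:40 − 12:00 = 17:40 on Apr 24.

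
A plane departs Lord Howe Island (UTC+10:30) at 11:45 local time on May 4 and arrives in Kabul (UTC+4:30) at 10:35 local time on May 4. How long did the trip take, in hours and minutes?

Kabul is 6:00 behind Lord Howe Island.
Clock-face elapsed time (ignoring zones) is −1 hour 10 minutes.
Actual elapsed = −1 hour 10 minutes + 6:00 = 4 hours 50 minutes.

4 hours 50 minutes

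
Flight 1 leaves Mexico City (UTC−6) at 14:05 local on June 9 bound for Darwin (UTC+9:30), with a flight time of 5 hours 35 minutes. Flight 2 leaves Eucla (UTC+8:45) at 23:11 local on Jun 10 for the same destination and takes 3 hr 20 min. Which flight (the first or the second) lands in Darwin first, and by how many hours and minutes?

Flight 1 in UTC: 14:05 + 6:00 = 20:05 on Jun 9.
+5 hours 35 minutes → arrive 01:40 UTC on Jun 10.
Flight 2 in UTC: 23:11 − 8:45 = 14:26 on Jun 10.
+3 hours 20 minutes → arrive 17:46 UTC on Jun 10.
Flight 1 lands earlier by 16 hours 6 minutes.

the first, by 16 hours 6 minutes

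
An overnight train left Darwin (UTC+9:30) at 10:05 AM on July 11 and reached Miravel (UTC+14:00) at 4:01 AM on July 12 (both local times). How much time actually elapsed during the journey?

Departure in UTC: 10:05 AM − 9:30 = 12:35 AM on Jul 11.
Arrival in UTC: 4:01 AM − 14:00 = 2:01 PM on Jul 11.
Elapsed = 2:01 PM − 12:35 AM = 13 hours 26 minutes.

13 hours 26 minutes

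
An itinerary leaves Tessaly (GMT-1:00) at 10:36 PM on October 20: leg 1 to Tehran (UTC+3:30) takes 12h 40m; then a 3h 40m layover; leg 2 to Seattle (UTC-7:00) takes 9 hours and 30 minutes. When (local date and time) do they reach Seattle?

Convert departure to UTC: 10:36 PM + 1:00 = 11:36 PM UTC on Oct 20.
Add 12 hours 40 minutes leg 1 → 12:16 PM UTC (Oct 21).
Add 3 hours 40 minutes layover in Tehran → 3:56 PM UTC.
Add 9 hours and 30 minutes leg 2 → 1:26 AM UTC (Oct 22).
Seattle is UTC−7:00, so local arrival = 1:26 AM − 7:00 = 6:26 PM on Oct 21.

6:26 PM on Oct 21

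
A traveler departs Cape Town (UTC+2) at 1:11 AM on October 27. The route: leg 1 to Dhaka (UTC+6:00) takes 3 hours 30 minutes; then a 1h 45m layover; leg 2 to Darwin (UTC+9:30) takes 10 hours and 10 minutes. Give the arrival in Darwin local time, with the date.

12:06 AM on October 28

Convert departure to UTC: 1:11 AM − 2:00 = 11:11 PM UTC on Oct 26.
Add 3 hours and 30 minutes leg 1 → 2:41 AM UTC (Oct 27).
Add 1 hour 45 minutes layover in Dhaka → 4:26 AM UTC.
Add 10 hours and 10 minutes leg 2 → 2:36 PM UTC.
Darwin is UTC+9:30, so local arrival = 2:36 PM + 9:30 = 12:06 AM on Oct 28.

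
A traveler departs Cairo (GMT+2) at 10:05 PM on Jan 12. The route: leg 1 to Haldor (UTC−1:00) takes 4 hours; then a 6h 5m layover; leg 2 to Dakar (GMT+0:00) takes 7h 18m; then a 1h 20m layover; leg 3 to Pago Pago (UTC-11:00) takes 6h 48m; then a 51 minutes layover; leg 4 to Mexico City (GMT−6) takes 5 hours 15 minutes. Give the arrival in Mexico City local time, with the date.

Convert departure to UTC: 10:05 PM − 2:00 = 8:05 PM UTC on Jan 12.
Add 4 hours leg 1 → 12:05 AM UTC (Jan 13).
Add 6 hours and 5 minutes layover in Haldor → 6:10 AM UTC.
Add 7 hours and 18 minutes leg 2 → 1:28 PM UTC.
Add 1 hour 20 minutes layover in Dakar → 2:48 PM UTC.
Add 6 hours 48 minutes leg 3 → 9:36 PM UTC.
Add 51 minutes layover in Pago Pago → 10:27 PM UTC.
Add 5 hours and 15 minutes leg 4 → 3:42 AM UTC (Jan 14).
Mexico City is UTC−6:00, so local arrival = 3:42 AM − 6:00 = 9:42 PM on Jan 13.

9:42 PM on Jan 13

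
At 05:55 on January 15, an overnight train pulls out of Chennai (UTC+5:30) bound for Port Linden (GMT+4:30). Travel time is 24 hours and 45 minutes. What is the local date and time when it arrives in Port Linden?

Convert departure to UTC: 05:55 − 5:30 = 00:25 UTC on Jan 15.
Add 24 hours and 45 minutes travel time → 01:10 UTC (Jan 16).
Port Linden is UTC+4:30, so local arrival = 01:10 + 4:30 = 05:40 on Jan 16.

05:40 on January 16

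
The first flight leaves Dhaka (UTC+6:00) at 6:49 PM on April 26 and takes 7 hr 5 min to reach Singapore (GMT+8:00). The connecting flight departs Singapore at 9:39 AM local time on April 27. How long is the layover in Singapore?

Convert departure to UTC: 6:49 PM − 6:00 = 12:49 PM UTC on Apr 26.
Add 7 hours and 5 minutes flight time → 7:54 PM UTC.
Singapore is UTC+8:00, so local arrival = 7:54 PM + 8:00 = 3:54 AM on Apr 27.
Layover = 9:39 AM − 3:54 AM = 5 hours 45 minutes.

5 hours 45 minutes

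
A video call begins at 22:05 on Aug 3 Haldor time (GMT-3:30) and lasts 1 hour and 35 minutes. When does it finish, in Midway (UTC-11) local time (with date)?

16:10 on Aug 3

Midway is 7:30 behind Haldor.
After 1 hour and 35 minutes it is 23:40 in Haldor.
Shift by the zone difference: 23:40 − 7:30 = 16:10 on Aug 3 in Midway.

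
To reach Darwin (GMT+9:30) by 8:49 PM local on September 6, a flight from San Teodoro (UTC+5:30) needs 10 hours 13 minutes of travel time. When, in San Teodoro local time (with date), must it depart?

6:36 AM on September 6

Target arrival in UTC: 8:49 PM − 9:30 = 11:19 AM on Sep 6.
Subtract 10 hours and 13 minutes → departure 1:06 AM UTC on Sep 6.
San Teodoro is UTC+5:30: 1:06 AM + 5:30 = 6:36 AM on Sep 6.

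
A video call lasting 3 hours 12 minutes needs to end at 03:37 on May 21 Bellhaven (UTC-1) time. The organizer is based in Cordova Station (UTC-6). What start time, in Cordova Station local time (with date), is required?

19:25 on May 20

Target end time in UTC: 03:37 + 1:00 = 04:37 on May 21.
Subtract 3 hours and 12 minutes → start 01:25 UTC on May 21.
Cordova Station is UTC−6:00: 01:25 − 6:00 = 19:25 on May 20.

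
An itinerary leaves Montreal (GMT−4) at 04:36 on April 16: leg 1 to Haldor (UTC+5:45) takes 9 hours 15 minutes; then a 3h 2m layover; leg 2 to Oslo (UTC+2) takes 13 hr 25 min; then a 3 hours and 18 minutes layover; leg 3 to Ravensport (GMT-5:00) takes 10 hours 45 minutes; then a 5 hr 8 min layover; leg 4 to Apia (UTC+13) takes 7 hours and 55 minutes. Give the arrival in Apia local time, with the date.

Convert departure to UTC: 04:36 + 4:00 = 08:36 UTC on Apr 16.
Add 9 hours 15 minutes leg 1 → 17:51 UTC.
Add 3 hours and 2 minutes layover in Haldor → 20:53 UTC.
Add 13 hours and 25 minutes leg 2 → 10:18 UTC (Apr 17).
Add 3 hours and 18 minutes layover in Oslo → 13:36 UTC.
Add 10 hours and 45 minutes leg 3 → 00:21 UTC (Apr 18).
Add 5 hours 8 minutes layover in Ravensport → 05:29 UTC.
Add 7 hours and 55 minutes leg 4 → 13:24 UTC.
Apia is UTC+13:00, so local arrival = 13:24 + 13:00 = 02:24 on Apr 19.

02:24 on April 19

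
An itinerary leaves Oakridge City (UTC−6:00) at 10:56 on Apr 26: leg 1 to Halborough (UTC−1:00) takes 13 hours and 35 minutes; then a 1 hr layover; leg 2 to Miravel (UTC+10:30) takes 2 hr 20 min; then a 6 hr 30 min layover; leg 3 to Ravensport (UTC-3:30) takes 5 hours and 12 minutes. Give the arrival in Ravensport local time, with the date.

18:03 on April 27

Convert departure to UTC: 10:56 + 6:00 = 16:56 UTC on Apr 26.
Add 13 hours and 35 minutes leg 1 → 06:31 UTC (Apr 27).
Add 1 hour layover in Halborough → 07:31 UTC.
Add 2 hours 20 minutes leg 2 → 09:51 UTC.
Add 6 hours and 30 minutes layover in Miravel → 16:21 UTC.
Add 5 hours and 12 minutes leg 3 → 21:33 UTC.
Ravensport is UTC−3:30, so local arrival = 21:33 − 3:30 = 18:03 on Apr 27.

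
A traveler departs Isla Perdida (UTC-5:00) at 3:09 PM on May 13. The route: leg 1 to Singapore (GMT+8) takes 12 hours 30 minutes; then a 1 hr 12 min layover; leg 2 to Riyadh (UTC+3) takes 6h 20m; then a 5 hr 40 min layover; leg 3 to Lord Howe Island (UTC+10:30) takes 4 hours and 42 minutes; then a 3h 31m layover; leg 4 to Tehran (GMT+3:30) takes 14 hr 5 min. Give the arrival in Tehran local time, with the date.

Convert departure to UTC: 3:09 PM + 5:00 = 8:09 PM UTC on May 13.
Add 12 hours 30 minutes leg 1 → 8:39 AM UTC (May 14).
Add 1 hour 12 minutes layover in Singapore → 9:51 AM UTC.
Add 6 hours and 20 minutes leg 2 → 4:11 PM UTC.
Add 5 hours and 40 minutes layover in Riyadh → 9:51 PM UTC.
Add 4 hours 42 minutes leg 3 → 2:33 AM UTC (May 15).
Add 3 hours 31 minutes layover in Lord Howe Island → 6:04 AM UTC.
Add 14 hours 5 minutes leg 4 → 8:09 PM UTC.
Tehran is UTC+3:30, so local arrival = 8:09 PM + 3:30 = 11:39 PM on May 15.

11:39 PM on May 15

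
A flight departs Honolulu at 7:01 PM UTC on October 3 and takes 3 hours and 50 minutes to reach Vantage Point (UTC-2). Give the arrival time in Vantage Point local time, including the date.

Departure is given in UTC: 7:01 PM on Oct 3.
Add 3 hours 50 minutes → 10:51 PM UTC.
Vantage Point is UTC−2:00: 10:51 PM − 2:00 = 8:51 PM on Oct 3.

8:51 PM on Oct 3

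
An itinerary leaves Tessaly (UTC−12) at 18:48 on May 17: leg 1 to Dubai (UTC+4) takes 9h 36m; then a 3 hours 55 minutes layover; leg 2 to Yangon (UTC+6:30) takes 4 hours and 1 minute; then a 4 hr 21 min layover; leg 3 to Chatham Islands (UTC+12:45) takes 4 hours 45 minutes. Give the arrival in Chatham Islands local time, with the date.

22:11 on May 19

Convert departure to UTC: 18:48 + 12:00 = 06:48 UTC on May 18.
Add 9 hours 36 minutes leg 1 → 16:24 UTC.
Add 3 hours 55 minutes layover in Dubai → 20:19 UTC.
Add 4 hours 1 minute leg 2 → 00:20 UTC (May 19).
Add 4 hours 21 minutes layover in Yangon → 04:41 UTC.
Add 4 hours 45 minutes leg 3 → 09:26 UTC.
Chatham Islands is UTC+12:45, so local arrival = 09:26 + 12:45 = 22:11 on May 19.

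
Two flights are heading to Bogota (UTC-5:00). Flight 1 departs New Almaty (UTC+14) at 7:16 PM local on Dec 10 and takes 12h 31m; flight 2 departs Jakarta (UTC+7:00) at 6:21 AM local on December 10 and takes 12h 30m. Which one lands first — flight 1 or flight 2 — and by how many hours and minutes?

the second, by 5 hours 56 minutes

Flight 1 in UTC: 7:16 PM − 14:00 = 5:16 AM on Dec 10.
+12 hours and 31 minutes → arrive 5:47 PM UTC on Dec 10.
Flight 2 in UTC: 6:21 AM − 7:00 = 11:21 PM on Dec 9.
+12 hours and 30 minutes → arrive 11:51 AM UTC on Dec 10.
Flight 2 lands earlier by 5 hours 56 minutes.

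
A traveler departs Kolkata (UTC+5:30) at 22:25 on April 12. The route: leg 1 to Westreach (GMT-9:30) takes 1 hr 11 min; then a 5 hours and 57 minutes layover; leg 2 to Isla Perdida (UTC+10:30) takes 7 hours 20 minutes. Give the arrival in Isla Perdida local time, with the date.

17:53 on Apr 13

Convert departure to UTC: 22:25 − 5:30 = 16:55 UTC on Apr 12.
Add 1 hour and 11 minutes leg 1 → 18:06 UTC.
Add 5 hours 57 minutes layover in Westreach → 00:03 UTC (Apr 13).
Add 7 hours 20 minutes leg 2 → 07:23 UTC.
Isla Perdida is UTC+10:30, so local arrival = 07:23 + 10:30 = 17:53 on Apr 13.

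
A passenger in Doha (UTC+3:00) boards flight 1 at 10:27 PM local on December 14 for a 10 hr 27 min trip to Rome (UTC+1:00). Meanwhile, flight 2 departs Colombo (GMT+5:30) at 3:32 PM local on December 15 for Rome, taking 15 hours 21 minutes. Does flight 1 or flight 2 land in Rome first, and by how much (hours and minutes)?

the first, by 19 hours 29 minutes

Flight 1 in UTC: 10:27 PM − 3:00 = 7:27 PM on Dec 14.
+10 hours 27 minutes → arrive 5:54 AM UTC on Dec 15.
Flight 2 in UTC: 3:32 PM − 5:30 = 10:02 AM on Dec 15.
+15 hours and 21 minutes → arrive 1:23 AM UTC on Dec 16.
Flight 1 lands earlier by 19 hours 29 minutes.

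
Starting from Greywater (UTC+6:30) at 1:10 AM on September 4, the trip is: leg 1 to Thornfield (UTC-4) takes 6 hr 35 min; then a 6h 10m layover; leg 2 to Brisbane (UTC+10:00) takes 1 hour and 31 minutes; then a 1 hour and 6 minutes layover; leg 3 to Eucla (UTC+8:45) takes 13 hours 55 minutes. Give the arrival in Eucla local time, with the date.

Convert departure to UTC: 1:10 AM − 6:30 = 6:40 PM UTC on Sep 3.
Add 6 hours and 35 minutes leg 1 → 1:15 AM UTC (Sep 4).
Add 6 hours and 10 minutes layover in Thornfield → 7:25 AM UTC.
Add 1 hour and 31 minutes leg 2 → 8:56 AM UTC.
Add 1 hour 6 minutes layover in Brisbane → 10:02 AM UTC.
Add 13 hours 55 minutes leg 3 → 11:57 PM UTC.
Eucla is UTC+8:45, so local arrival = 11:57 PM + 8:45 = 8:42 AM on Sep 5.

8:42 AM on September 5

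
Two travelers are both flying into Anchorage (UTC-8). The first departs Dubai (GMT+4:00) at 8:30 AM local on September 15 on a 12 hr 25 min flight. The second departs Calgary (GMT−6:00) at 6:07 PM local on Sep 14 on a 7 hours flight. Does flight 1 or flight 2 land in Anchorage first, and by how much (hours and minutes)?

Flight 1 in UTC: 8:30 AM − 4:00 = 4:30 AM on Sep 15.
+12 hours and 25 minutes → arrive 4:55 PM UTC on Sep 15.
Flight 2 in UTC: 6:07 PM + 6:00 = 12:07 AM on Sep 15.
+7 hours → arrive 7:07 AM UTC on Sep 15.
Flight 2 lands earlier by 9 hours 48 minutes.

the second, by 9 hours 48 minutes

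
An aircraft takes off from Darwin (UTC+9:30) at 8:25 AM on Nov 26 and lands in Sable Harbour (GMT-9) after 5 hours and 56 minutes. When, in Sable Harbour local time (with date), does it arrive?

Convert departure to UTC: 8:25 AM − 9:30 = 10:55 PM UTC on Nov 25.
Add 5 hours 56 minutes travel time → 4:51 AM UTC (Nov 26).
Sable Harbour is UTC−9:00, so local arrival = 4:51 AM − 9:00 = 7:51 PM on Nov 25.

7:51 PM on November 25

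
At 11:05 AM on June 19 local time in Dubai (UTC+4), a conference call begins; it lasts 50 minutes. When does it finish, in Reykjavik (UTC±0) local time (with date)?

7:55 AM on June 19

Convert start to UTC: 11:05 AM − 4:00 = 7:05 AM UTC on Jun 19.
Add 50 minutes duration → 7:55 AM UTC.
Reykjavik is UTC+0, so local end time is the same: 7:55 AM on Jun 19.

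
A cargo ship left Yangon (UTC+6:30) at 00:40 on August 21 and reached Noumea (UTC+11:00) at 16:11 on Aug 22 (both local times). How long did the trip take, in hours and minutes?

35 hours 1 minute

Departure in UTC: 00:40 − 6:30 = 18:10 on Aug 20.
Arrival in UTC: 16:11 − 11:00 = 05:11 on Aug 22.
Elapsed = 05:11 − 18:10 (+2 days) = 35 hours 1 minute.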